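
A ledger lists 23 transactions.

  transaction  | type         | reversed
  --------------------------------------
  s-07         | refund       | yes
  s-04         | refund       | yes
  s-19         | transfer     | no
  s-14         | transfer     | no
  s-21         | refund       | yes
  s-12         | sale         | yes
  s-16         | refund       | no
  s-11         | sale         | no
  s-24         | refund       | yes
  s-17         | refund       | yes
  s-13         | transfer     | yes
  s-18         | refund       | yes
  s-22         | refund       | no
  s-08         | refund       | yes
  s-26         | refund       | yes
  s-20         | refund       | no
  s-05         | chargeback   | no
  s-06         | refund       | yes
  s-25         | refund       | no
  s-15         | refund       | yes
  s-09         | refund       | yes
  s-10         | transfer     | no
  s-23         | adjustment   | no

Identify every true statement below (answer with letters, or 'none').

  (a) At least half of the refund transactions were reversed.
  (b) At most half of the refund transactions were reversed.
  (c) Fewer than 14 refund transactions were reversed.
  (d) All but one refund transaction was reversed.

(a), (c)

|A| = 15, |A ∩ B| = 11, |A ∖ B| = 4.
(a) |A ∩ B| ≥ |A ∖ B|: holds.
(b) |A ∩ B| ≤ |A ∖ B|: fails.
(c) |A ∩ B| < 14: holds.
(d) |A ∖ B| = 1: fails.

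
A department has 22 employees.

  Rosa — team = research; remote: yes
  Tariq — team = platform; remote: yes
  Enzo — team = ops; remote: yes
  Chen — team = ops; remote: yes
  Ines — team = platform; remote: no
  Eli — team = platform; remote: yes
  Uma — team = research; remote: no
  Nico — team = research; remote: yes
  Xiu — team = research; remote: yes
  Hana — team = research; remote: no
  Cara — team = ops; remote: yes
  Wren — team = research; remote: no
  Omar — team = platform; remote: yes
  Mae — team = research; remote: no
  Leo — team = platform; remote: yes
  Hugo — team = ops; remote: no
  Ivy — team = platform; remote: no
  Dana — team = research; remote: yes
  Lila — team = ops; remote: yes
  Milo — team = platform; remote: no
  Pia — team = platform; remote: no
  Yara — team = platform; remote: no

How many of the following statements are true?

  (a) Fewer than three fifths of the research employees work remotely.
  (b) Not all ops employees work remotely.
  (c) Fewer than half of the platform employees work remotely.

3

(a) research: |A| = 8, |A ∩ B| = 4; needs |A ∩ B| / |A| < 3/5 — true.
(b) ops: |A| = 5, |A ∩ B| = 4; needs A ⊄ B (|A ∖ B| ≥ 1) — true.
(c) platform: |A| = 9, |A ∩ B| = 4; needs |A ∩ B| < |A ∖ B| — true.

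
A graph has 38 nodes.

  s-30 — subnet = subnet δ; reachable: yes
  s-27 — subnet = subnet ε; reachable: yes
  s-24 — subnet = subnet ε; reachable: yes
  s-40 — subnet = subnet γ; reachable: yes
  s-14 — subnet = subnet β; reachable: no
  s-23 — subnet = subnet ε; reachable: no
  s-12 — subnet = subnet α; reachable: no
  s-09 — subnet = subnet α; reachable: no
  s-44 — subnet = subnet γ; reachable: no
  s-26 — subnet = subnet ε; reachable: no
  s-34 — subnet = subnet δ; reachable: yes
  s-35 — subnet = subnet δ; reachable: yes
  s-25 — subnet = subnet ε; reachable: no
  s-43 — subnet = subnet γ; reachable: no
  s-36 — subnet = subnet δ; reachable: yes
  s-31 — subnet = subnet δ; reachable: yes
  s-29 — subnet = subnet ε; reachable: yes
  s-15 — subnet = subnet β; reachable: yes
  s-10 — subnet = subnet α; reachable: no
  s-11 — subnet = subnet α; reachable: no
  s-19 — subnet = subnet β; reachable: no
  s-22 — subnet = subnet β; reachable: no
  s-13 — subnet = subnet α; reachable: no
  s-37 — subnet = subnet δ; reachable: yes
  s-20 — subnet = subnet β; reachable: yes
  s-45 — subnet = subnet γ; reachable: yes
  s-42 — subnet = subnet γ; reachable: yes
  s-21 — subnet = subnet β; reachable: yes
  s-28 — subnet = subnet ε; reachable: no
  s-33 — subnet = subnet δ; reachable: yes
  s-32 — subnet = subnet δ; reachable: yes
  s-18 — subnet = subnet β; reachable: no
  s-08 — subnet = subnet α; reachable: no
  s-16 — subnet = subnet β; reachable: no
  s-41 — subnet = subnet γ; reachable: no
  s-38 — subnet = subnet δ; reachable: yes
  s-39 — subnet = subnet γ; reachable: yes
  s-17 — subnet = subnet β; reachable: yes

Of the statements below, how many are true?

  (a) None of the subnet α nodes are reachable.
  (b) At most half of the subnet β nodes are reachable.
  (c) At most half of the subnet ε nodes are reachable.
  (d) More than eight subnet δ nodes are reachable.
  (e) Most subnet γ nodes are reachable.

(a) subnet α: |A| = 6, |A ∩ B| = 0; needs A ∩ B = ∅ (|A ∩ B| = 0) — true.
(b) subnet β: |A| = 9, |A ∩ B| = 4; needs |A ∩ B| ≤ |A ∖ B| — true.
(c) subnet ε: |A| = 7, |A ∩ B| = 3; needs |A ∩ B| ≤ |A ∖ B| — true.
(d) subnet δ: |A| = 9, |A ∩ B| = 9; needs |A ∩ B| > 8 — true.
(e) subnet γ: |A| = 7, |A ∩ B| = 4; needs |A ∩ B| > |A ∖ B| — true.

5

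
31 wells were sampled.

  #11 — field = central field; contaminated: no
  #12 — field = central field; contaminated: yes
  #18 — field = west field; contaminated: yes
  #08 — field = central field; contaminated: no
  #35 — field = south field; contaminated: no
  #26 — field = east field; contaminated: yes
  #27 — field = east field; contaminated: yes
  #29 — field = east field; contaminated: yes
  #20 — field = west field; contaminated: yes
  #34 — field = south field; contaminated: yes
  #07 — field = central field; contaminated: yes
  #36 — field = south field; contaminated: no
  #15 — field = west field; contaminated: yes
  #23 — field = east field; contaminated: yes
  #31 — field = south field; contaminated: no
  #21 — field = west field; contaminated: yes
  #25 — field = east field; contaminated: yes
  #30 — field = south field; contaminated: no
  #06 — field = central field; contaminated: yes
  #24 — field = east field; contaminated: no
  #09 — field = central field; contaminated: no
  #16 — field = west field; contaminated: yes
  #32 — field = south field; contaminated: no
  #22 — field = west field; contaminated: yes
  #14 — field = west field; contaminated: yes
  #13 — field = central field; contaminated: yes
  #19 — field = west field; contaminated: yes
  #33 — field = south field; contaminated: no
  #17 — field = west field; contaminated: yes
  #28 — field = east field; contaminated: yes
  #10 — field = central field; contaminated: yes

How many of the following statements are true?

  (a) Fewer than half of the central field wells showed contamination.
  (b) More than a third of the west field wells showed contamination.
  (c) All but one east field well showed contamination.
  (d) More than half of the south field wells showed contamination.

(a) central field: |A| = 8, |A ∩ B| = 5; needs |A ∩ B| < |A ∖ B| — false.
(b) west field: |A| = 9, |A ∩ B| = 9; needs |A ∩ B| / |A| > 1/3 — true.
(c) east field: |A| = 7, |A ∩ B| = 6; needs |A ∖ B| = 1 — true.
(d) south field: |A| = 7, |A ∩ B| = 1; needs |A ∩ B| > |A ∖ B| — false.

2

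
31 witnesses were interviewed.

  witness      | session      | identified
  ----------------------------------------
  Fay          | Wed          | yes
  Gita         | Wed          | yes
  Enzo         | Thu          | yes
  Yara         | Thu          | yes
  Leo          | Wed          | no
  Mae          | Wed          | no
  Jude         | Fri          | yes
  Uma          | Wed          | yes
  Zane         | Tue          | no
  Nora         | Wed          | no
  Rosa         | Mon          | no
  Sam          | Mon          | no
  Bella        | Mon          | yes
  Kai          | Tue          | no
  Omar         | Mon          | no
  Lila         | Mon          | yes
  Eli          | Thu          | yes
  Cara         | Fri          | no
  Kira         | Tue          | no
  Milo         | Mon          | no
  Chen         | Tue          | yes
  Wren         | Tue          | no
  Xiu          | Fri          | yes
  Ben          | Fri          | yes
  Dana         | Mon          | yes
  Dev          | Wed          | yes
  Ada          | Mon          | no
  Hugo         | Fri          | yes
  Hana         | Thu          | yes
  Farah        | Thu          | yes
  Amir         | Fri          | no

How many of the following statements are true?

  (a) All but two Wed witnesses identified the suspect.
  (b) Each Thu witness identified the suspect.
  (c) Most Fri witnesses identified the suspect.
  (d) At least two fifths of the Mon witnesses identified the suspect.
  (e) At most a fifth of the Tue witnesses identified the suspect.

3

(a) Wed: |A| = 7, |A ∩ B| = 4; needs |A ∖ B| = 2 — false.
(b) Thu: |A| = 5, |A ∩ B| = 5; needs A ⊆ B, i.e. every element of A is in B (|A ∖ B| = 0) — true.
(c) Fri: |A| = 6, |A ∩ B| = 4; needs |A ∩ B| > |A ∖ B| — true.
(d) Mon: |A| = 8, |A ∩ B| = 3; needs |A ∩ B| / |A| ≥ 2/5 — false.
(e) Tue: |A| = 5, |A ∩ B| = 1; needs |A ∩ B| / |A| ≤ 1/5 — true.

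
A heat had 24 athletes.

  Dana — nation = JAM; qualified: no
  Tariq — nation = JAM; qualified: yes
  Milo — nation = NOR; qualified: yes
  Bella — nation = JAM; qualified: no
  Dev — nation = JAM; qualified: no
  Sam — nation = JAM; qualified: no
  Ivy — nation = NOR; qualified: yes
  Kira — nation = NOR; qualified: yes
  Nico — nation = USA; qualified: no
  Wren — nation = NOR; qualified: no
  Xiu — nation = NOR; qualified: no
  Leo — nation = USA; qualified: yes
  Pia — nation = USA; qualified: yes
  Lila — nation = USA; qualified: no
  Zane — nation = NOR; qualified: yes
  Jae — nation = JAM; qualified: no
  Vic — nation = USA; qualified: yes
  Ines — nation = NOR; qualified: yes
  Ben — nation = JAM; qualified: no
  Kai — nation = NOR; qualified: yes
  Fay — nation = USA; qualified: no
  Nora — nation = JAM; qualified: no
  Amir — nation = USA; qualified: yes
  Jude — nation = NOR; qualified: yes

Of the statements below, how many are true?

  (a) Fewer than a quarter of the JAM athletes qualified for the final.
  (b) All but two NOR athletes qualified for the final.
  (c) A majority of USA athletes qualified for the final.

3

(a) JAM: |A| = 8, |A ∩ B| = 1; needs |A ∩ B| / |A| < 1/4 — true.
(b) NOR: |A| = 9, |A ∩ B| = 7; needs |A ∖ B| = 2 — true.
(c) USA: |A| = 7, |A ∩ B| = 4; needs |A ∩ B| > |A ∖ B| — true.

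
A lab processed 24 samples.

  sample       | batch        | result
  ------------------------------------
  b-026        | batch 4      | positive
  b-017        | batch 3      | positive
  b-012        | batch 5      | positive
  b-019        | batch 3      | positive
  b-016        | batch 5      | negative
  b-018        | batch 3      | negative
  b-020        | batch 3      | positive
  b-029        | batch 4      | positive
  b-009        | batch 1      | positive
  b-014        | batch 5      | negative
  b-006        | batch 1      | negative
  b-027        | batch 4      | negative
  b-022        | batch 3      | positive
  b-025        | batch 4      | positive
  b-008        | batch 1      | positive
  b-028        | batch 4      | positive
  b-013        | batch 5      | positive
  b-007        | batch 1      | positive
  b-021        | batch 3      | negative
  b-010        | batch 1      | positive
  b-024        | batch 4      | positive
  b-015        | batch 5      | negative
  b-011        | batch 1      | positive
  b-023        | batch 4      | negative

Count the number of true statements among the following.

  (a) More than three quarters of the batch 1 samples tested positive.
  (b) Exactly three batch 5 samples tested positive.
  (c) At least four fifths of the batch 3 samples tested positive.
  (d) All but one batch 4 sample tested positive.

1

(a) batch 1: |A| = 6, |A ∩ B| = 5; needs |A ∩ B| / |A| > 3/4 — true.
(b) batch 5: |A| = 5, |A ∩ B| = 2; needs |A ∩ B| = 3 — false.
(c) batch 3: |A| = 6, |A ∩ B| = 4; needs |A ∩ B| / |A| ≥ 4/5 — false.
(d) batch 4: |A| = 7, |A ∩ B| = 5; needs |A ∖ B| = 1 — false.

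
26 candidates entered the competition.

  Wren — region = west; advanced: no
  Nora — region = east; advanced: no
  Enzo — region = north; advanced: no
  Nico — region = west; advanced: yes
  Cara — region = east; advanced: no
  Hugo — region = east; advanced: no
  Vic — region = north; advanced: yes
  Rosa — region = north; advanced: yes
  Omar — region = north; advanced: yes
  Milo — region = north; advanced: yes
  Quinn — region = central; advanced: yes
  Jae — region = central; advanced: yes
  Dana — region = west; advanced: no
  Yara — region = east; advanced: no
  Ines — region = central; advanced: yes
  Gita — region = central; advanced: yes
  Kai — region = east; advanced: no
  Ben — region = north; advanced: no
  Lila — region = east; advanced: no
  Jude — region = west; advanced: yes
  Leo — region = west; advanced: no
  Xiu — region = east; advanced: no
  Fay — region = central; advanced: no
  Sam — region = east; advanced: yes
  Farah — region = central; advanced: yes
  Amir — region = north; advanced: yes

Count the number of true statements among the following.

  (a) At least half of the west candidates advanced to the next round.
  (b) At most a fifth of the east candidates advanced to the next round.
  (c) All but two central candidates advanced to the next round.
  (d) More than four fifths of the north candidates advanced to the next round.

(a) west: |A| = 5, |A ∩ B| = 2; needs |A ∩ B| ≥ |A ∖ B| — false.
(b) east: |A| = 8, |A ∩ B| = 1; needs |A ∩ B| / |A| ≤ 1/5 — true.
(c) central: |A| = 6, |A ∩ B| = 5; needs |A ∖ B| = 2 — false.
(d) north: |A| = 7, |A ∩ B| = 5; needs |A ∩ B| / |A| > 4/5 — false.

1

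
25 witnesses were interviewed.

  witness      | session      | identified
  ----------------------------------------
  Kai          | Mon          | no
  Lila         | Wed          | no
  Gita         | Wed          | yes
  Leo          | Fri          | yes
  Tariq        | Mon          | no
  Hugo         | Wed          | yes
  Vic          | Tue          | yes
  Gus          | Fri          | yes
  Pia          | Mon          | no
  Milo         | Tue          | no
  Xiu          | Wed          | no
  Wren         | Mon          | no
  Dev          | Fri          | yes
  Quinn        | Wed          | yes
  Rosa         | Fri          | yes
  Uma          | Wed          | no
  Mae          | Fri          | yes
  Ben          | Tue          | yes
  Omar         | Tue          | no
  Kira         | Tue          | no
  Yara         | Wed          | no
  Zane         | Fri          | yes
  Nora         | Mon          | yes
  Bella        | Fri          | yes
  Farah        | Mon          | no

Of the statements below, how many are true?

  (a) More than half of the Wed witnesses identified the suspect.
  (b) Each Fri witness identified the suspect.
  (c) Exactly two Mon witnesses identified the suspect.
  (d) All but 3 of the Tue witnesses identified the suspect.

(a) Wed: |A| = 7, |A ∩ B| = 3; needs |A ∩ B| > |A ∖ B| — false.
(b) Fri: |A| = 7, |A ∩ B| = 7; needs A ⊆ B, i.e. every element of A is in B (|A ∖ B| = 0) — true.
(c) Mon: |A| = 6, |A ∩ B| = 1; needs |A ∩ B| = 2 — false.
(d) Tue: |A| = 5, |A ∩ B| = 2; needs |A ∖ B| = 3 — true.

2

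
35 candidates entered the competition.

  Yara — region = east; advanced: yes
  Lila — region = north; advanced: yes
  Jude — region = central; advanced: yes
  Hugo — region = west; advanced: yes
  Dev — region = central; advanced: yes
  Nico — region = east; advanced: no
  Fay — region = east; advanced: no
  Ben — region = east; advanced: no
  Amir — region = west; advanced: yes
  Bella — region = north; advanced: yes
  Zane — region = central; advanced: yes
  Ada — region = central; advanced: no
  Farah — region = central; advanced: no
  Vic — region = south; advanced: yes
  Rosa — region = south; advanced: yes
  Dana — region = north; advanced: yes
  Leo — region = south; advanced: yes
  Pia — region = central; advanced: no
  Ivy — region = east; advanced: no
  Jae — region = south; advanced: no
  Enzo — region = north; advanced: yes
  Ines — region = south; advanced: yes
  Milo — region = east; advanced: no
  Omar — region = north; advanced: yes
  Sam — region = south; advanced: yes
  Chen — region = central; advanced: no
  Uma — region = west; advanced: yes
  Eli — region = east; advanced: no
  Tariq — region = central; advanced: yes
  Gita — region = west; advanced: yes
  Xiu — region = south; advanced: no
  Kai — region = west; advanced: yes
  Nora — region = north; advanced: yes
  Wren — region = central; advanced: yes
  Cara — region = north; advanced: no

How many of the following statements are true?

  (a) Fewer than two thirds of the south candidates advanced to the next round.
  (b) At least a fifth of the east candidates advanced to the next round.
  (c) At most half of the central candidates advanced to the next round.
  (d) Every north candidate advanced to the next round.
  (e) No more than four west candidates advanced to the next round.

0

(a) south: |A| = 7, |A ∩ B| = 5; needs |A ∩ B| / |A| < 2/3 — false.
(b) east: |A| = 7, |A ∩ B| = 1; needs |A ∩ B| / |A| ≥ 1/5 — false.
(c) central: |A| = 9, |A ∩ B| = 5; needs |A ∩ B| ≤ |A ∖ B| — false.
(d) north: |A| = 7, |A ∩ B| = 6; needs A ⊆ B, i.e. every element of A is in B (|A ∖ B| = 0) — false.
(e) west: |A| = 5, |A ∩ B| = 5; needs |A ∩ B| ≤ 4 — false.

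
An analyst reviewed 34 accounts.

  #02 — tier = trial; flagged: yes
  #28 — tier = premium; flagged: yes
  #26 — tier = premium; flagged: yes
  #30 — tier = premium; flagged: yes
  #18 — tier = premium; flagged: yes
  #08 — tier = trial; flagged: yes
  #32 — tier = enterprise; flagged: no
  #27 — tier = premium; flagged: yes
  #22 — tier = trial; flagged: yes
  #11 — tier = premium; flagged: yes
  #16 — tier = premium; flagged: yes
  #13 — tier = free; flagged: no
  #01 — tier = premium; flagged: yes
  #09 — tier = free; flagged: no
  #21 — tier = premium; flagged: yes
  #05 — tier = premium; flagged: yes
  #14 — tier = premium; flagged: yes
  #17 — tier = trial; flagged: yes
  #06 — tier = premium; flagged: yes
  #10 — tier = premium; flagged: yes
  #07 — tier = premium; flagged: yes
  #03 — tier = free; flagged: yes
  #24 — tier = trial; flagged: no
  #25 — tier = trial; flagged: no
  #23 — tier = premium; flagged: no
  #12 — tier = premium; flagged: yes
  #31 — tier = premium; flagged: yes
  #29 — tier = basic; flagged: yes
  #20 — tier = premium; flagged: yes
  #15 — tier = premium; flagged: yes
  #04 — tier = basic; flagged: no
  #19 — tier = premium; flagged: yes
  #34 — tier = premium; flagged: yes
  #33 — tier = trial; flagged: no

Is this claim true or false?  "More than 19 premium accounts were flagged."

'More than 19 premium accounts were flagged' holds iff |A ∩ B| > 19.
|A| = 21, |A ∩ B| = 20, |A ∖ B| = 1.
|A ∩ B| = 20, so the statement is true.

True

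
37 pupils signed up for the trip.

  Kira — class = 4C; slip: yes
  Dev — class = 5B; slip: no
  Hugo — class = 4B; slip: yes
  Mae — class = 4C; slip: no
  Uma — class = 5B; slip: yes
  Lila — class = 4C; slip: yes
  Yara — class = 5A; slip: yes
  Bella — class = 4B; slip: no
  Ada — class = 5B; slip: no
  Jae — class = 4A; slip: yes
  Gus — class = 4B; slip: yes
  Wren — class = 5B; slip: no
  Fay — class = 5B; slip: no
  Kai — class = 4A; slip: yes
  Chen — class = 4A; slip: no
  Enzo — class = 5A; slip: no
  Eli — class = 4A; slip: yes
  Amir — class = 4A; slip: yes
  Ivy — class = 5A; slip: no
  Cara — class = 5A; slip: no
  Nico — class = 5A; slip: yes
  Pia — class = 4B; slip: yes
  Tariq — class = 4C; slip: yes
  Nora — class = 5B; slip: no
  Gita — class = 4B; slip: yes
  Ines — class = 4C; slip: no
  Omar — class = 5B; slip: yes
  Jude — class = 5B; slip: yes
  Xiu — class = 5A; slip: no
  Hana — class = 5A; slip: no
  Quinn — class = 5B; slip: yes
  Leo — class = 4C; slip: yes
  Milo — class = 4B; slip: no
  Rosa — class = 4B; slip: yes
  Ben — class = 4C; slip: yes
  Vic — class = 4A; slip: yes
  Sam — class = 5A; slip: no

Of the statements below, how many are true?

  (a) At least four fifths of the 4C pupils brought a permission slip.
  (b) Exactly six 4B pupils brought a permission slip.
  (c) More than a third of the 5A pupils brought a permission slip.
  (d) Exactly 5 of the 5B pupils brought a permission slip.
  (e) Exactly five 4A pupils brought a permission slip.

1

(a) 4C: |A| = 7, |A ∩ B| = 5; needs |A ∩ B| / |A| ≥ 4/5 — false.
(b) 4B: |A| = 7, |A ∩ B| = 5; needs |A ∩ B| = 6 — false.
(c) 5A: |A| = 8, |A ∩ B| = 2; needs |A ∩ B| / |A| > 1/3 — false.
(d) 5B: |A| = 9, |A ∩ B| = 4; needs |A ∩ B| = 5 — false.
(e) 4A: |A| = 6, |A ∩ B| = 5; needs |A ∩ B| = 5 — true.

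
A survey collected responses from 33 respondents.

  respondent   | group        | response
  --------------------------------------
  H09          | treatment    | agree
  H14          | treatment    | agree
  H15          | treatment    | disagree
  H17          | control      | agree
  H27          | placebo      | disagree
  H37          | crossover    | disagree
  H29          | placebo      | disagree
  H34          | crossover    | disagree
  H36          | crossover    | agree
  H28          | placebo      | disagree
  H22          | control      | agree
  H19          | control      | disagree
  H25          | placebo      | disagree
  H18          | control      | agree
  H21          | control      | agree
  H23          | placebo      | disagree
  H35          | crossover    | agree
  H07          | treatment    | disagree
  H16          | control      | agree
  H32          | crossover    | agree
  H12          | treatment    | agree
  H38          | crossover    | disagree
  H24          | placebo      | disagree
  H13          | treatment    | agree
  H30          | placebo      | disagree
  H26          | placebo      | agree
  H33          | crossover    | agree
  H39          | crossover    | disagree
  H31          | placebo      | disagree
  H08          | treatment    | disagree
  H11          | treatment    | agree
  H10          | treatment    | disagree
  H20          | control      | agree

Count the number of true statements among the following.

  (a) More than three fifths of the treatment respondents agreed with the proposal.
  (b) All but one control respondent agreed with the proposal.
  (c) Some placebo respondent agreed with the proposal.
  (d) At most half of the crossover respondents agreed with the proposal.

(a) treatment: |A| = 9, |A ∩ B| = 5; needs |A ∩ B| / |A| > 3/5 — false.
(b) control: |A| = 7, |A ∩ B| = 6; needs |A ∖ B| = 1 — true.
(c) placebo: |A| = 9, |A ∩ B| = 1; needs A ∩ B ≠ ∅ (|A ∩ B| ≥ 1) — true.
(d) crossover: |A| = 8, |A ∩ B| = 4; needs |A ∩ B| ≤ |A ∖ B| — true.

3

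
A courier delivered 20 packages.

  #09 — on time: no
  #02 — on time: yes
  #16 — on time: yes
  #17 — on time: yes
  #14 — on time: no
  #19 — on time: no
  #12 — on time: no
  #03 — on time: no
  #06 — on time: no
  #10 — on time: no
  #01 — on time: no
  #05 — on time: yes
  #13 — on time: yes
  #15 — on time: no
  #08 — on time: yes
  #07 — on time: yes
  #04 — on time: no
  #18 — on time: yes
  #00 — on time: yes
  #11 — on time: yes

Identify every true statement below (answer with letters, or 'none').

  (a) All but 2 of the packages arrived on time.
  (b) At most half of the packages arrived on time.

(b)

|A| = 20, |A ∩ B| = 10, |A ∖ B| = 10.
(a) |A ∖ B| = 2: fails.
(b) |A ∩ B| ≤ |A ∖ B|: holds.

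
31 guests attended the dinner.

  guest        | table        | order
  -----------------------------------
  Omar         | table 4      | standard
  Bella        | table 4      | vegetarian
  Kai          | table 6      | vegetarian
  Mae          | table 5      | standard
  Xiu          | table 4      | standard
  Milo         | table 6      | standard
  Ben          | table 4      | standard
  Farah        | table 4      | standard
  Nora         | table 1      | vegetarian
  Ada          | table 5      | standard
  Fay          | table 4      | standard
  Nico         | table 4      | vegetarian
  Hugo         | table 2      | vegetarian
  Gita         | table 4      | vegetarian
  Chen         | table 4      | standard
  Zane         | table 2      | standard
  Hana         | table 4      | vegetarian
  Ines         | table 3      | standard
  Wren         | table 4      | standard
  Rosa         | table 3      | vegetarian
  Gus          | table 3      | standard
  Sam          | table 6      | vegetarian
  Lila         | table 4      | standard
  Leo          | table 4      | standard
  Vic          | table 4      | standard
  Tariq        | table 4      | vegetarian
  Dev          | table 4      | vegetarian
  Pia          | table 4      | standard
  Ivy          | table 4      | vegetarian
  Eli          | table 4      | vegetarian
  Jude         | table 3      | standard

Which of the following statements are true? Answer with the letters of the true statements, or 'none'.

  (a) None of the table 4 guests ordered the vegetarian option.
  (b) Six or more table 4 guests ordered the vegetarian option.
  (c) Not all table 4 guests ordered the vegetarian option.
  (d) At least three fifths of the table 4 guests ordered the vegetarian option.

|A| = 19, |A ∩ B| = 8, |A ∖ B| = 11.
(a) A ∩ B = ∅ (|A ∩ B| = 0): fails.
(b) |A ∩ B| ≥ 6: holds.
(c) A ⊄ B (|A ∖ B| ≥ 1): holds.
(d) |A ∩ B| / |A| ≥ 3/5: fails.

(b), (c)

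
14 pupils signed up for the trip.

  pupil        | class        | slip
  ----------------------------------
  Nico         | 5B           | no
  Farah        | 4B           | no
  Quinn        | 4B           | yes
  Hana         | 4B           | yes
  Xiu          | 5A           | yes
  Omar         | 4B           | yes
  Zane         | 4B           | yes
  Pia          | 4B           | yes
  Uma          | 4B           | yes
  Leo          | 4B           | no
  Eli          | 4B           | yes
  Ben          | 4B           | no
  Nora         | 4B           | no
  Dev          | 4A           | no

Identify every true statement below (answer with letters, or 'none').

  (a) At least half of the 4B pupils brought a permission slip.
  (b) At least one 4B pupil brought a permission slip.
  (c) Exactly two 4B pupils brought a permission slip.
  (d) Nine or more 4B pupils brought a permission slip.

(a), (b)

|A| = 11, |A ∩ B| = 7, |A ∖ B| = 4.
(a) |A ∩ B| ≥ |A ∖ B|: holds.
(b) A ∩ B ≠ ∅ (|A ∩ B| ≥ 1): holds.
(c) |A ∩ B| = 2: fails.
(d) |A ∩ B| ≥ 9: fails.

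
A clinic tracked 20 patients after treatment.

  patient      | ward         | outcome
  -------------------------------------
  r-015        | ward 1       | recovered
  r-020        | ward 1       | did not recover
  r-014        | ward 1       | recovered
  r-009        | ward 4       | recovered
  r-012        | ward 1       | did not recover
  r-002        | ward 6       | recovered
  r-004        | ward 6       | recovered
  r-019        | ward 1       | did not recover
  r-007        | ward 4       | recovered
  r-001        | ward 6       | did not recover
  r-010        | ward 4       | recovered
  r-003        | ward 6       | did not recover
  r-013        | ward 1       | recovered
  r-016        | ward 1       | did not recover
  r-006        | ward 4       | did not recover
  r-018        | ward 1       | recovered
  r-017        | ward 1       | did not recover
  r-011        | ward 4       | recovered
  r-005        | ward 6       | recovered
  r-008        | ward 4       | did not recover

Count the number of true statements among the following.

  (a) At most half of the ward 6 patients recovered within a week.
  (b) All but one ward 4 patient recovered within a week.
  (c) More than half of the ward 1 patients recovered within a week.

(a) ward 6: |A| = 5, |A ∩ B| = 3; needs |A ∩ B| ≤ |A ∖ B| — false.
(b) ward 4: |A| = 6, |A ∩ B| = 4; needs |A ∖ B| = 1 — false.
(c) ward 1: |A| = 9, |A ∩ B| = 4; needs |A ∩ B| > |A ∖ B| — false.

0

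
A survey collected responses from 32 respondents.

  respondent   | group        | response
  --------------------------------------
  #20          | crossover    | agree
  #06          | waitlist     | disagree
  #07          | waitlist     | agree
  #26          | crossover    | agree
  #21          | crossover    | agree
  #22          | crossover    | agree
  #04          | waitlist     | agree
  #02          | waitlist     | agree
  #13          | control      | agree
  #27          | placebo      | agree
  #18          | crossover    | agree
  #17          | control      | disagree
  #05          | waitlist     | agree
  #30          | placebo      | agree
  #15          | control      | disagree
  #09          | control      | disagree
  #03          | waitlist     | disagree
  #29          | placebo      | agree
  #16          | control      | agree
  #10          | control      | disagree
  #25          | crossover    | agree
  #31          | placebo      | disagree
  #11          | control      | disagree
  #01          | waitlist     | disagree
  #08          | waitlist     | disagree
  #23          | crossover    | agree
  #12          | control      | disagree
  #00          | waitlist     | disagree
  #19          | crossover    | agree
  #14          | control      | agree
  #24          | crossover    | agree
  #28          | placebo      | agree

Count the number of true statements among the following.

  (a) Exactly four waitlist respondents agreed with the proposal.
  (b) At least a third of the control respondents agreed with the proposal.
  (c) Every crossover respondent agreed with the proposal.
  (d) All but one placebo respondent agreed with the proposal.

4

(a) waitlist: |A| = 9, |A ∩ B| = 4; needs |A ∩ B| = 4 — true.
(b) control: |A| = 9, |A ∩ B| = 3; needs |A ∩ B| / |A| ≥ 1/3 — true.
(c) crossover: |A| = 9, |A ∩ B| = 9; needs A ⊆ B, i.e. every element of A is in B (|A ∖ B| = 0) — true.
(d) placebo: |A| = 5, |A ∩ B| = 4; needs |A ∖ B| = 1 — true.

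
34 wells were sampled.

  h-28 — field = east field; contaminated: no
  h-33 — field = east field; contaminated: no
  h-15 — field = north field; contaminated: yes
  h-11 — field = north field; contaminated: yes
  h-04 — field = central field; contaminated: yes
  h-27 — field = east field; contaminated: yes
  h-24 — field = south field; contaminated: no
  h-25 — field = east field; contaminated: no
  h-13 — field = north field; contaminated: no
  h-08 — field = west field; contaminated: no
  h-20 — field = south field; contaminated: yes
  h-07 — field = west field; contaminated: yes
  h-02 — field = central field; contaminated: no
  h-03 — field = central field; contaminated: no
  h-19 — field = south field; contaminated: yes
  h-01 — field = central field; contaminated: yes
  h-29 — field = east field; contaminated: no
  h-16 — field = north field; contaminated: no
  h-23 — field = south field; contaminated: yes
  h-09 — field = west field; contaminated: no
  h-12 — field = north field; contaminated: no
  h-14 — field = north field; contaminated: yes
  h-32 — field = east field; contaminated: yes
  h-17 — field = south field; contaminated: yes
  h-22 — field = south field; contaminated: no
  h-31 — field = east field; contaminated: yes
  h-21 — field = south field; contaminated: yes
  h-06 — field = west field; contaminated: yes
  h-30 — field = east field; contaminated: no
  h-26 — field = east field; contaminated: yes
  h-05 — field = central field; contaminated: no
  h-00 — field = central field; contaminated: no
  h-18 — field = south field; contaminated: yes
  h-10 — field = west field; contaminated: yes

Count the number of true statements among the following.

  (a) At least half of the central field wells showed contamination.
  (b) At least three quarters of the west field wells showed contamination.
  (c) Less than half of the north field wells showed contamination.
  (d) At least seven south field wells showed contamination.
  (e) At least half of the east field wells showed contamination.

(a) central field: |A| = 6, |A ∩ B| = 2; needs |A ∩ B| ≥ |A ∖ B| — false.
(b) west field: |A| = 5, |A ∩ B| = 3; needs |A ∩ B| / |A| ≥ 3/4 — false.
(c) north field: |A| = 6, |A ∩ B| = 3; needs |A ∩ B| < |A ∖ B| — false.
(d) south field: |A| = 8, |A ∩ B| = 6; needs |A ∩ B| ≥ 7 — false.
(e) east field: |A| = 9, |A ∩ B| = 4; needs |A ∩ B| ≥ |A ∖ B| — false.

0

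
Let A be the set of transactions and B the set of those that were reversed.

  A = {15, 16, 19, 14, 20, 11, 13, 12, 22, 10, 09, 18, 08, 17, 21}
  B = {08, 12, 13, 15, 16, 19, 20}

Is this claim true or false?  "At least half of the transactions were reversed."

False

Truth condition: |A ∩ B| ≥ |A ∖ B|.
|A| = 15, |A ∩ B| = 7, |A ∖ B| = 8.
7 < 8, so the statement is false.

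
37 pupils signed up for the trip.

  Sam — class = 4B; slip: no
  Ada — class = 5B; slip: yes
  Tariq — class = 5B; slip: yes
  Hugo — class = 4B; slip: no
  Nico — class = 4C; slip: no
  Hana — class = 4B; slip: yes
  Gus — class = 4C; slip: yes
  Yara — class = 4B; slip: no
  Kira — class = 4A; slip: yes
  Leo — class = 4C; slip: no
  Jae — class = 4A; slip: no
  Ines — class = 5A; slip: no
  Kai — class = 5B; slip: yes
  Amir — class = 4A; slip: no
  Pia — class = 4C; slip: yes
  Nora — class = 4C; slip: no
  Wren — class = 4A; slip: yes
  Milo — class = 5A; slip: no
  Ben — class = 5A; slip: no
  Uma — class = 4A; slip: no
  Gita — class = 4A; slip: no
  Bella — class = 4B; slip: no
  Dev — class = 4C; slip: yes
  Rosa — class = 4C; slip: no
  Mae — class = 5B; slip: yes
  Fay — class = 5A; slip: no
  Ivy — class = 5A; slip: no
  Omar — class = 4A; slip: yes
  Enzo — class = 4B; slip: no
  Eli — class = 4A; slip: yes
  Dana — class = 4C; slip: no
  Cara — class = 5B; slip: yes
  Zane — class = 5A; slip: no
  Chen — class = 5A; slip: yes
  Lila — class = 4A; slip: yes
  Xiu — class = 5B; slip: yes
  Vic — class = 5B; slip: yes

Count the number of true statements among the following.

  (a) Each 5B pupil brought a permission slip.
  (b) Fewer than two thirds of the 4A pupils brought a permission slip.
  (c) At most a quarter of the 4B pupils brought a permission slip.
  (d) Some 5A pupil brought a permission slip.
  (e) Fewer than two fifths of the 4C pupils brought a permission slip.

5

(a) 5B: |A| = 7, |A ∩ B| = 7; needs A ⊆ B, i.e. every element of A is in B (|A ∖ B| = 0) — true.
(b) 4A: |A| = 9, |A ∩ B| = 5; needs |A ∩ B| / |A| < 2/3 — true.
(c) 4B: |A| = 6, |A ∩ B| = 1; needs |A ∩ B| / |A| ≤ 1/4 — true.
(d) 5A: |A| = 7, |A ∩ B| = 1; needs A ∩ B ≠ ∅ (|A ∩ B| ≥ 1) — true.
(e) 4C: |A| = 8, |A ∩ B| = 3; needs |A ∩ B| / |A| < 2/5 — true.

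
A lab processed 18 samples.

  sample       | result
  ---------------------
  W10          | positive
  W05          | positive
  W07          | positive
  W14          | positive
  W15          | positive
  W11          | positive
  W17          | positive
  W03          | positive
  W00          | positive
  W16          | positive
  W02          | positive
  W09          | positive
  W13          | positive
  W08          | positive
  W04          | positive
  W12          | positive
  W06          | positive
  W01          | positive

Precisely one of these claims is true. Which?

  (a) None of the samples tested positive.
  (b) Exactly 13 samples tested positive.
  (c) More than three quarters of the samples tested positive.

(c)

|A| = 18, |A ∩ B| = 18, |A ∖ B| = 0.
(a) requires A ∩ B = ∅ (|A ∩ B| = 0): false.
(b) requires |A ∩ B| = 13: false.
(c) requires |A ∩ B| / |A| > 3/4: true.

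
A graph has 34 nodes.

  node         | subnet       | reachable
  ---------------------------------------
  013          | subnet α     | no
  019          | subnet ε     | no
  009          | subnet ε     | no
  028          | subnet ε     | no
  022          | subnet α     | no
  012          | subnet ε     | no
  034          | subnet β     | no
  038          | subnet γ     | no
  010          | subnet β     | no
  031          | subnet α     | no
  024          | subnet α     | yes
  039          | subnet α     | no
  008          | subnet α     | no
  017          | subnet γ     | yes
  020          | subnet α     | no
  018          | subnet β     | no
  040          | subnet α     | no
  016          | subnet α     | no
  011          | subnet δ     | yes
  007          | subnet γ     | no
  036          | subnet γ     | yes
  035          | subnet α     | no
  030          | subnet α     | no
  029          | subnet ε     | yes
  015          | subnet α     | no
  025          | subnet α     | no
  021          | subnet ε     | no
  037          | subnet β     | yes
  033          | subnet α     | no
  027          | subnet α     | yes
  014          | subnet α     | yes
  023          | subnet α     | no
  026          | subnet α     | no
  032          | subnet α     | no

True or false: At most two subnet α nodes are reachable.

False

The determiner here denotes the relation: |A ∩ B| ≤ 2.
|A| = 19, |A ∩ B| = 3, |A ∖ B| = 16.
|A ∩ B| = 3, so the statement is false.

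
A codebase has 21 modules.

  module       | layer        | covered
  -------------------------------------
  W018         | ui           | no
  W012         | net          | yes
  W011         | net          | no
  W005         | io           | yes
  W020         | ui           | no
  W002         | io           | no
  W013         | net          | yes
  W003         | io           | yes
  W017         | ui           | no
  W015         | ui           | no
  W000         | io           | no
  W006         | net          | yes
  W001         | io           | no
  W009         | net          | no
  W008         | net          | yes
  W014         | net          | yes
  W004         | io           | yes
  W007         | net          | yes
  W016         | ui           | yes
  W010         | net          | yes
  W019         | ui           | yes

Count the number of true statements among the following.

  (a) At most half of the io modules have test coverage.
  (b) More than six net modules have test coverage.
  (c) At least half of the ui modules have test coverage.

(a) io: |A| = 6, |A ∩ B| = 3; needs |A ∩ B| ≤ |A ∖ B| — true.
(b) net: |A| = 9, |A ∩ B| = 7; needs |A ∩ B| > 6 — true.
(c) ui: |A| = 6, |A ∩ B| = 2; needs |A ∩ B| ≥ |A ∖ B| — false.

2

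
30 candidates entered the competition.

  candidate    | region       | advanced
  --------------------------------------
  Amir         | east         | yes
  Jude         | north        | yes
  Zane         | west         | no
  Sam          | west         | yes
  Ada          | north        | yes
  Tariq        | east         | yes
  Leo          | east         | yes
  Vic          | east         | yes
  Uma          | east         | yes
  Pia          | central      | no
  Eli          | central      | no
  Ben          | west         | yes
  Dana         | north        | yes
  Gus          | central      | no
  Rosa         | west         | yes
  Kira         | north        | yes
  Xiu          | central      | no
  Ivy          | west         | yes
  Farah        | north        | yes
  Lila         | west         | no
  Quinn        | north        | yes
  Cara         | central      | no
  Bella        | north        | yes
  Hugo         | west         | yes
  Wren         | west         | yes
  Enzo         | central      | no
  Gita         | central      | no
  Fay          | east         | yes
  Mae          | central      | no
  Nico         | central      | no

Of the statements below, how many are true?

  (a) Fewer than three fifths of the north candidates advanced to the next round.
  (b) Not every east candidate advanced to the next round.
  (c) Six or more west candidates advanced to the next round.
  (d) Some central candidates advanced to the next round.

(a) north: |A| = 7, |A ∩ B| = 7; needs |A ∩ B| / |A| < 3/5 — false.
(b) east: |A| = 6, |A ∩ B| = 6; needs A ⊄ B (|A ∖ B| ≥ 1) — false.
(c) west: |A| = 8, |A ∩ B| = 6; needs |A ∩ B| ≥ 6 — true.
(d) central: |A| = 9, |A ∩ B| = 0; needs A ∩ B ≠ ∅ (|A ∩ B| ≥ 1) — false.

1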